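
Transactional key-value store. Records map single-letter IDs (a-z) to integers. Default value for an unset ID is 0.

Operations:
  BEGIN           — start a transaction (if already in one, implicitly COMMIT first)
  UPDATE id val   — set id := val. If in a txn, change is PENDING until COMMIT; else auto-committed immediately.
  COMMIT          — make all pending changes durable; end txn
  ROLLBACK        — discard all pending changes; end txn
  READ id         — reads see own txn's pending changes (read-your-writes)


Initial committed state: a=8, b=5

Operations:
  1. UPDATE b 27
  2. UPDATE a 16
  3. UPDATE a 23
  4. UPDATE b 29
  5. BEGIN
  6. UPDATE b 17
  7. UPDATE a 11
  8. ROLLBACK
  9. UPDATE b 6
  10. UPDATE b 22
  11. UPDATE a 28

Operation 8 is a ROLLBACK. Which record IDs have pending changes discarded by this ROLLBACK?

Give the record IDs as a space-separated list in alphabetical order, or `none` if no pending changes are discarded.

Answer: a b

Derivation:
Initial committed: {a=8, b=5}
Op 1: UPDATE b=27 (auto-commit; committed b=27)
Op 2: UPDATE a=16 (auto-commit; committed a=16)
Op 3: UPDATE a=23 (auto-commit; committed a=23)
Op 4: UPDATE b=29 (auto-commit; committed b=29)
Op 5: BEGIN: in_txn=True, pending={}
Op 6: UPDATE b=17 (pending; pending now {b=17})
Op 7: UPDATE a=11 (pending; pending now {a=11, b=17})
Op 8: ROLLBACK: discarded pending ['a', 'b']; in_txn=False
Op 9: UPDATE b=6 (auto-commit; committed b=6)
Op 10: UPDATE b=22 (auto-commit; committed b=22)
Op 11: UPDATE a=28 (auto-commit; committed a=28)
ROLLBACK at op 8 discards: ['a', 'b']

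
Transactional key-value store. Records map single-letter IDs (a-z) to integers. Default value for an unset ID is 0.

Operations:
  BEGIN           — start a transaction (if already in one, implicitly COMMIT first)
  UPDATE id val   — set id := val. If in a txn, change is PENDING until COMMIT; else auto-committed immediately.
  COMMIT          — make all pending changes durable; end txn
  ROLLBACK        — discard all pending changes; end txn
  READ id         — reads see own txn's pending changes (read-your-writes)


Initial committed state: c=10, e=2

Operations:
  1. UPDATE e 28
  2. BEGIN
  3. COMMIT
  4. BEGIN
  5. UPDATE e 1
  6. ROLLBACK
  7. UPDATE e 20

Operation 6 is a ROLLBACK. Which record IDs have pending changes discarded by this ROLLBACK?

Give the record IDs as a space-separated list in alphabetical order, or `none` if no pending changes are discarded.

Initial committed: {c=10, e=2}
Op 1: UPDATE e=28 (auto-commit; committed e=28)
Op 2: BEGIN: in_txn=True, pending={}
Op 3: COMMIT: merged [] into committed; committed now {c=10, e=28}
Op 4: BEGIN: in_txn=True, pending={}
Op 5: UPDATE e=1 (pending; pending now {e=1})
Op 6: ROLLBACK: discarded pending ['e']; in_txn=False
Op 7: UPDATE e=20 (auto-commit; committed e=20)
ROLLBACK at op 6 discards: ['e']

Answer: e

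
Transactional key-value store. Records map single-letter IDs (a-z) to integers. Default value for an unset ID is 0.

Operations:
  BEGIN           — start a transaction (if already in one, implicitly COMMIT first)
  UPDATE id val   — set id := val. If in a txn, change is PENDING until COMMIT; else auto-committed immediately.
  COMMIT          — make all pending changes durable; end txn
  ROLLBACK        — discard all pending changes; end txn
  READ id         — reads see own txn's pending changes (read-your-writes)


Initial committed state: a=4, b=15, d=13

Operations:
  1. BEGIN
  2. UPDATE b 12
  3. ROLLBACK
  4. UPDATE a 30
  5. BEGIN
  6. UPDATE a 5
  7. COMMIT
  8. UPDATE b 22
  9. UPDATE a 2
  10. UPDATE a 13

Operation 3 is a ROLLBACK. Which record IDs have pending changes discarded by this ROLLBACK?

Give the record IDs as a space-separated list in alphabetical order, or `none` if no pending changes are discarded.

Initial committed: {a=4, b=15, d=13}
Op 1: BEGIN: in_txn=True, pending={}
Op 2: UPDATE b=12 (pending; pending now {b=12})
Op 3: ROLLBACK: discarded pending ['b']; in_txn=False
Op 4: UPDATE a=30 (auto-commit; committed a=30)
Op 5: BEGIN: in_txn=True, pending={}
Op 6: UPDATE a=5 (pending; pending now {a=5})
Op 7: COMMIT: merged ['a'] into committed; committed now {a=5, b=15, d=13}
Op 8: UPDATE b=22 (auto-commit; committed b=22)
Op 9: UPDATE a=2 (auto-commit; committed a=2)
Op 10: UPDATE a=13 (auto-commit; committed a=13)
ROLLBACK at op 3 discards: ['b']

Answer: b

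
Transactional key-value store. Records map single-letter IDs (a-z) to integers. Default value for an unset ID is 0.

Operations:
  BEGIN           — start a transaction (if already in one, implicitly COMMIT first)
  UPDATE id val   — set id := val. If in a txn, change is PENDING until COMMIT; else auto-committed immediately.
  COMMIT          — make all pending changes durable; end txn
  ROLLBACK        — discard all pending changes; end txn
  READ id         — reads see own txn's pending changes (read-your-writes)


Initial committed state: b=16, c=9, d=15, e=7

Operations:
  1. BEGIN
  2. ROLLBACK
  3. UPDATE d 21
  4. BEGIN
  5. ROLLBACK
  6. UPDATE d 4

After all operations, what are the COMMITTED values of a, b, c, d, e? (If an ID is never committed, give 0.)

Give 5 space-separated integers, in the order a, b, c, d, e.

Answer: 0 16 9 4 7

Derivation:
Initial committed: {b=16, c=9, d=15, e=7}
Op 1: BEGIN: in_txn=True, pending={}
Op 2: ROLLBACK: discarded pending []; in_txn=False
Op 3: UPDATE d=21 (auto-commit; committed d=21)
Op 4: BEGIN: in_txn=True, pending={}
Op 5: ROLLBACK: discarded pending []; in_txn=False
Op 6: UPDATE d=4 (auto-commit; committed d=4)
Final committed: {b=16, c=9, d=4, e=7}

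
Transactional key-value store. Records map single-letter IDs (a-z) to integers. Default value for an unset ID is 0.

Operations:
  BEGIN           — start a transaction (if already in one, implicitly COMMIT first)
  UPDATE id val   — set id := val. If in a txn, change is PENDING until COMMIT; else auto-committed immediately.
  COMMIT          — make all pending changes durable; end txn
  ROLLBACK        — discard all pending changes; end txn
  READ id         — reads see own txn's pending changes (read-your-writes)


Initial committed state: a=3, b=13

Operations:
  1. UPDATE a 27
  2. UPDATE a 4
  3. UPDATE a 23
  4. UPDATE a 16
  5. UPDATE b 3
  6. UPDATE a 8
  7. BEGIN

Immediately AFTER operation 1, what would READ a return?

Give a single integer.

Initial committed: {a=3, b=13}
Op 1: UPDATE a=27 (auto-commit; committed a=27)
After op 1: visible(a) = 27 (pending={}, committed={a=27, b=13})

Answer: 27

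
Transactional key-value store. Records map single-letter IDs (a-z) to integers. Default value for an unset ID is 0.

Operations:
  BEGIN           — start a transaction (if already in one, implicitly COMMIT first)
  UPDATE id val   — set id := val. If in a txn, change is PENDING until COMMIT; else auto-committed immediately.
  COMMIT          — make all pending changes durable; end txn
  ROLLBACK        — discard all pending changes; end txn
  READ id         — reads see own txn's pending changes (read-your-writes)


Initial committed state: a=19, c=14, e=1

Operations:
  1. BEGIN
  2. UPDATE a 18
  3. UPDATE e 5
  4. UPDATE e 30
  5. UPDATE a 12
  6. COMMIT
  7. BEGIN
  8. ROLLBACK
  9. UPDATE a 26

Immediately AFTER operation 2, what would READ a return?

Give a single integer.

Answer: 18

Derivation:
Initial committed: {a=19, c=14, e=1}
Op 1: BEGIN: in_txn=True, pending={}
Op 2: UPDATE a=18 (pending; pending now {a=18})
After op 2: visible(a) = 18 (pending={a=18}, committed={a=19, c=14, e=1})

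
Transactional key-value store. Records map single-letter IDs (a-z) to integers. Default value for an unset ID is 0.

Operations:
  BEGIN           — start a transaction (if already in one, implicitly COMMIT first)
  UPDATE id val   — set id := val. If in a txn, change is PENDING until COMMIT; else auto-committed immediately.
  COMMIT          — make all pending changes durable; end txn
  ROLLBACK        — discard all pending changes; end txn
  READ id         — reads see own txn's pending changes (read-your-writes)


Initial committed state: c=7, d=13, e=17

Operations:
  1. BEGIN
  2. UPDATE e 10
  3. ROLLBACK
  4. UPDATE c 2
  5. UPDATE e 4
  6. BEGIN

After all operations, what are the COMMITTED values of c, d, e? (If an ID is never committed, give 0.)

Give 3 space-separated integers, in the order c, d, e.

Initial committed: {c=7, d=13, e=17}
Op 1: BEGIN: in_txn=True, pending={}
Op 2: UPDATE e=10 (pending; pending now {e=10})
Op 3: ROLLBACK: discarded pending ['e']; in_txn=False
Op 4: UPDATE c=2 (auto-commit; committed c=2)
Op 5: UPDATE e=4 (auto-commit; committed e=4)
Op 6: BEGIN: in_txn=True, pending={}
Final committed: {c=2, d=13, e=4}

Answer: 2 13 4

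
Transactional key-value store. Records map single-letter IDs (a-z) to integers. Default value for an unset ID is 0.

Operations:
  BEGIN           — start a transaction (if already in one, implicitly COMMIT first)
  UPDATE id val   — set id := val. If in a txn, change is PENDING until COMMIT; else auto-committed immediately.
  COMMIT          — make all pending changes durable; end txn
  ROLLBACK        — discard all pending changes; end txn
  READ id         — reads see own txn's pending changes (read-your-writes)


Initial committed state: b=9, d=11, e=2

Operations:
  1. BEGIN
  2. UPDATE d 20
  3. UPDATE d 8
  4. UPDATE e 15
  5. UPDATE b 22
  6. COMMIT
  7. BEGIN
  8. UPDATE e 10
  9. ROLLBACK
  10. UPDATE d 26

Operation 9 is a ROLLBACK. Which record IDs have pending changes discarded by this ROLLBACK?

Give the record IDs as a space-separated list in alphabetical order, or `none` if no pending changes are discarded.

Answer: e

Derivation:
Initial committed: {b=9, d=11, e=2}
Op 1: BEGIN: in_txn=True, pending={}
Op 2: UPDATE d=20 (pending; pending now {d=20})
Op 3: UPDATE d=8 (pending; pending now {d=8})
Op 4: UPDATE e=15 (pending; pending now {d=8, e=15})
Op 5: UPDATE b=22 (pending; pending now {b=22, d=8, e=15})
Op 6: COMMIT: merged ['b', 'd', 'e'] into committed; committed now {b=22, d=8, e=15}
Op 7: BEGIN: in_txn=True, pending={}
Op 8: UPDATE e=10 (pending; pending now {e=10})
Op 9: ROLLBACK: discarded pending ['e']; in_txn=False
Op 10: UPDATE d=26 (auto-commit; committed d=26)
ROLLBACK at op 9 discards: ['e']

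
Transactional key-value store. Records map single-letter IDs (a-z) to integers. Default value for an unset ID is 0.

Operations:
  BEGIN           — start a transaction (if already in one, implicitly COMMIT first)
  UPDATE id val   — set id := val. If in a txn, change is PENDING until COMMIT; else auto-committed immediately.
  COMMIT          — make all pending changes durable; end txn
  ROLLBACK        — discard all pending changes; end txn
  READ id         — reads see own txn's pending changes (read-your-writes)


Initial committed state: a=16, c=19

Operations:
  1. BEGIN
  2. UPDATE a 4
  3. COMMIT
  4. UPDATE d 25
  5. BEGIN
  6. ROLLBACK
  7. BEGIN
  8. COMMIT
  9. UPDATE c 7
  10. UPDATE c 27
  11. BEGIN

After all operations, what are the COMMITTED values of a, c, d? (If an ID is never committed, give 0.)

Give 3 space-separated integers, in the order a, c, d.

Initial committed: {a=16, c=19}
Op 1: BEGIN: in_txn=True, pending={}
Op 2: UPDATE a=4 (pending; pending now {a=4})
Op 3: COMMIT: merged ['a'] into committed; committed now {a=4, c=19}
Op 4: UPDATE d=25 (auto-commit; committed d=25)
Op 5: BEGIN: in_txn=True, pending={}
Op 6: ROLLBACK: discarded pending []; in_txn=False
Op 7: BEGIN: in_txn=True, pending={}
Op 8: COMMIT: merged [] into committed; committed now {a=4, c=19, d=25}
Op 9: UPDATE c=7 (auto-commit; committed c=7)
Op 10: UPDATE c=27 (auto-commit; committed c=27)
Op 11: BEGIN: in_txn=True, pending={}
Final committed: {a=4, c=27, d=25}

Answer: 4 27 25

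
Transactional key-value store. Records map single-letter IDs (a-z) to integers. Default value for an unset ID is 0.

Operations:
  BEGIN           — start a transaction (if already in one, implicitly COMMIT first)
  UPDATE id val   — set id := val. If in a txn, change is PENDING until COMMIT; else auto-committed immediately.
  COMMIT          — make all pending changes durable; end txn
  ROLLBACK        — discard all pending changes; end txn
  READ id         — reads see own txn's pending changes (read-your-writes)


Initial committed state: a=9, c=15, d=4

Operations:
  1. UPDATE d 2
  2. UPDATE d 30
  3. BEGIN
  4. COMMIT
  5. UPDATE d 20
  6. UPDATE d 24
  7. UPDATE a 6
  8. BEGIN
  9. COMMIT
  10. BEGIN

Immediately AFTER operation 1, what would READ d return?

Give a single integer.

Answer: 2

Derivation:
Initial committed: {a=9, c=15, d=4}
Op 1: UPDATE d=2 (auto-commit; committed d=2)
After op 1: visible(d) = 2 (pending={}, committed={a=9, c=15, d=2})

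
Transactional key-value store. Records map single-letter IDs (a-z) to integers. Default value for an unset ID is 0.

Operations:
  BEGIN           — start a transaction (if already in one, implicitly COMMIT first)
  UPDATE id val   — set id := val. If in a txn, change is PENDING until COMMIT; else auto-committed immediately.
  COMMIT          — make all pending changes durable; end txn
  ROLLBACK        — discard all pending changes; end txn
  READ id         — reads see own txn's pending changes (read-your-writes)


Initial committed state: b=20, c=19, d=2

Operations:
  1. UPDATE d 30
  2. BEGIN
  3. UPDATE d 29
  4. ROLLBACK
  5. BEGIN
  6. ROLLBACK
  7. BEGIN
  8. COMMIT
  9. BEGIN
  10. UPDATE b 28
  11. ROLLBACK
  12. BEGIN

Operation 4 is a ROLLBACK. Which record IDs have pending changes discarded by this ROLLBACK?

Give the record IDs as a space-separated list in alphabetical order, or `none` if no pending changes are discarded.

Initial committed: {b=20, c=19, d=2}
Op 1: UPDATE d=30 (auto-commit; committed d=30)
Op 2: BEGIN: in_txn=True, pending={}
Op 3: UPDATE d=29 (pending; pending now {d=29})
Op 4: ROLLBACK: discarded pending ['d']; in_txn=False
Op 5: BEGIN: in_txn=True, pending={}
Op 6: ROLLBACK: discarded pending []; in_txn=False
Op 7: BEGIN: in_txn=True, pending={}
Op 8: COMMIT: merged [] into committed; committed now {b=20, c=19, d=30}
Op 9: BEGIN: in_txn=True, pending={}
Op 10: UPDATE b=28 (pending; pending now {b=28})
Op 11: ROLLBACK: discarded pending ['b']; in_txn=False
Op 12: BEGIN: in_txn=True, pending={}
ROLLBACK at op 4 discards: ['d']

Answer: d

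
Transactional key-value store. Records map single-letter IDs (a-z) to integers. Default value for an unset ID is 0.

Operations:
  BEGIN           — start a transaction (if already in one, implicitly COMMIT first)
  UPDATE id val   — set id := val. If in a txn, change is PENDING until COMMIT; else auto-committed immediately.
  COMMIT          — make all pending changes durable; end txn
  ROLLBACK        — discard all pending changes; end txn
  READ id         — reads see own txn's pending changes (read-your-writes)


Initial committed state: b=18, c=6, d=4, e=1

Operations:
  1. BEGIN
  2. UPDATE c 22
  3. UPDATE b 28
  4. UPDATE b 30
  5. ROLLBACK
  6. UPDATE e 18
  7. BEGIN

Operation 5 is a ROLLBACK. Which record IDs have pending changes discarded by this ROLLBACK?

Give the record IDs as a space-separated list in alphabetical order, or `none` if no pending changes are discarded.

Answer: b c

Derivation:
Initial committed: {b=18, c=6, d=4, e=1}
Op 1: BEGIN: in_txn=True, pending={}
Op 2: UPDATE c=22 (pending; pending now {c=22})
Op 3: UPDATE b=28 (pending; pending now {b=28, c=22})
Op 4: UPDATE b=30 (pending; pending now {b=30, c=22})
Op 5: ROLLBACK: discarded pending ['b', 'c']; in_txn=False
Op 6: UPDATE e=18 (auto-commit; committed e=18)
Op 7: BEGIN: in_txn=True, pending={}
ROLLBACK at op 5 discards: ['b', 'c']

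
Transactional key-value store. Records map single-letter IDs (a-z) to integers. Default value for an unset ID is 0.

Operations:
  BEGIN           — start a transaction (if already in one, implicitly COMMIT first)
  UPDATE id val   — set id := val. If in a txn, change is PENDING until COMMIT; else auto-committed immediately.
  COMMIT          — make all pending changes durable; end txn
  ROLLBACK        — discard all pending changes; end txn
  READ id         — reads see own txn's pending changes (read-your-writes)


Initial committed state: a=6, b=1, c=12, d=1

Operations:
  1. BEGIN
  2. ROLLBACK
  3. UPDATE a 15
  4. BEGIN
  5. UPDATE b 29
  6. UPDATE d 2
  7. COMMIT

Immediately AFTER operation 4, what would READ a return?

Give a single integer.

Initial committed: {a=6, b=1, c=12, d=1}
Op 1: BEGIN: in_txn=True, pending={}
Op 2: ROLLBACK: discarded pending []; in_txn=False
Op 3: UPDATE a=15 (auto-commit; committed a=15)
Op 4: BEGIN: in_txn=True, pending={}
After op 4: visible(a) = 15 (pending={}, committed={a=15, b=1, c=12, d=1})

Answer: 15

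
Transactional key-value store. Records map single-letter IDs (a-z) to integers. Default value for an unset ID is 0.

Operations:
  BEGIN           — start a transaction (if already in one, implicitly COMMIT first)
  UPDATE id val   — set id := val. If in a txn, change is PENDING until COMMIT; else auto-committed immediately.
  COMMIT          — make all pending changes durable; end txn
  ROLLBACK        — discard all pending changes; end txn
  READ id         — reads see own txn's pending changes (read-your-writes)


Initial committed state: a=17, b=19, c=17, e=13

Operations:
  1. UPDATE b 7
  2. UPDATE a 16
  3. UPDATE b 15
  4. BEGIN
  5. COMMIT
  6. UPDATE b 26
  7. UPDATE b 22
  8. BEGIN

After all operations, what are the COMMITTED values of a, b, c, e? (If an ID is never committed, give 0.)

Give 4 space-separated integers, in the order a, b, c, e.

Initial committed: {a=17, b=19, c=17, e=13}
Op 1: UPDATE b=7 (auto-commit; committed b=7)
Op 2: UPDATE a=16 (auto-commit; committed a=16)
Op 3: UPDATE b=15 (auto-commit; committed b=15)
Op 4: BEGIN: in_txn=True, pending={}
Op 5: COMMIT: merged [] into committed; committed now {a=16, b=15, c=17, e=13}
Op 6: UPDATE b=26 (auto-commit; committed b=26)
Op 7: UPDATE b=22 (auto-commit; committed b=22)
Op 8: BEGIN: in_txn=True, pending={}
Final committed: {a=16, b=22, c=17, e=13}

Answer: 16 22 17 13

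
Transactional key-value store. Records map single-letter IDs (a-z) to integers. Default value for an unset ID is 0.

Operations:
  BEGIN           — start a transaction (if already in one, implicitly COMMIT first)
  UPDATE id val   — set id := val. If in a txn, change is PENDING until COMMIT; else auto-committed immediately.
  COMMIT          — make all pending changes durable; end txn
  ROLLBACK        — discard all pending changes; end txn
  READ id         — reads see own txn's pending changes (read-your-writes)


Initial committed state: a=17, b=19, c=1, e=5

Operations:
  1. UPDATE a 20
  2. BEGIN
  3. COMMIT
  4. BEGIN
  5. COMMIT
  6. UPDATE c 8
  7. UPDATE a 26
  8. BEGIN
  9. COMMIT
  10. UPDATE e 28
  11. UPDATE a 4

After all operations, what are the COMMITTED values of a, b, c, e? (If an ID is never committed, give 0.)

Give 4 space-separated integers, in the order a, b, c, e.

Answer: 4 19 8 28

Derivation:
Initial committed: {a=17, b=19, c=1, e=5}
Op 1: UPDATE a=20 (auto-commit; committed a=20)
Op 2: BEGIN: in_txn=True, pending={}
Op 3: COMMIT: merged [] into committed; committed now {a=20, b=19, c=1, e=5}
Op 4: BEGIN: in_txn=True, pending={}
Op 5: COMMIT: merged [] into committed; committed now {a=20, b=19, c=1, e=5}
Op 6: UPDATE c=8 (auto-commit; committed c=8)
Op 7: UPDATE a=26 (auto-commit; committed a=26)
Op 8: BEGIN: in_txn=True, pending={}
Op 9: COMMIT: merged [] into committed; committed now {a=26, b=19, c=8, e=5}
Op 10: UPDATE e=28 (auto-commit; committed e=28)
Op 11: UPDATE a=4 (auto-commit; committed a=4)
Final committed: {a=4, b=19, c=8, e=28}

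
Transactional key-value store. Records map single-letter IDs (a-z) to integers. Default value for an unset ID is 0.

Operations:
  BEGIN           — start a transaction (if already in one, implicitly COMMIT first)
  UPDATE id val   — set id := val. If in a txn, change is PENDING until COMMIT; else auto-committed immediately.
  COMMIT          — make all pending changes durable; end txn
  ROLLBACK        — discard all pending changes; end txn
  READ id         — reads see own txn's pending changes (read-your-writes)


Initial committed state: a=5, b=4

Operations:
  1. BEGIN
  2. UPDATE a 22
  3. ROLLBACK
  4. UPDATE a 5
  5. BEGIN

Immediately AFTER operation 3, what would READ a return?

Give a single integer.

Answer: 5

Derivation:
Initial committed: {a=5, b=4}
Op 1: BEGIN: in_txn=True, pending={}
Op 2: UPDATE a=22 (pending; pending now {a=22})
Op 3: ROLLBACK: discarded pending ['a']; in_txn=False
After op 3: visible(a) = 5 (pending={}, committed={a=5, b=4})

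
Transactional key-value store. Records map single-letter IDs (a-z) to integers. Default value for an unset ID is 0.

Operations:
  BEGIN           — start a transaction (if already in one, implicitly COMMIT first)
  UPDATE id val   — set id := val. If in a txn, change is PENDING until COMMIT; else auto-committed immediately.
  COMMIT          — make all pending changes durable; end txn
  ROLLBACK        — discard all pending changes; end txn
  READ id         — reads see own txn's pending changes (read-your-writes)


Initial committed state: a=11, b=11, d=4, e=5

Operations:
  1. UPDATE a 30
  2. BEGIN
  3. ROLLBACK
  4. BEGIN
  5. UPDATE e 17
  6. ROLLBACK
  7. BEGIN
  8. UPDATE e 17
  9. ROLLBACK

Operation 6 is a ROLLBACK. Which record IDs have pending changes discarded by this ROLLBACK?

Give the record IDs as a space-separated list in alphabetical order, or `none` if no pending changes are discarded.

Answer: e

Derivation:
Initial committed: {a=11, b=11, d=4, e=5}
Op 1: UPDATE a=30 (auto-commit; committed a=30)
Op 2: BEGIN: in_txn=True, pending={}
Op 3: ROLLBACK: discarded pending []; in_txn=False
Op 4: BEGIN: in_txn=True, pending={}
Op 5: UPDATE e=17 (pending; pending now {e=17})
Op 6: ROLLBACK: discarded pending ['e']; in_txn=False
Op 7: BEGIN: in_txn=True, pending={}
Op 8: UPDATE e=17 (pending; pending now {e=17})
Op 9: ROLLBACK: discarded pending ['e']; in_txn=False
ROLLBACK at op 6 discards: ['e']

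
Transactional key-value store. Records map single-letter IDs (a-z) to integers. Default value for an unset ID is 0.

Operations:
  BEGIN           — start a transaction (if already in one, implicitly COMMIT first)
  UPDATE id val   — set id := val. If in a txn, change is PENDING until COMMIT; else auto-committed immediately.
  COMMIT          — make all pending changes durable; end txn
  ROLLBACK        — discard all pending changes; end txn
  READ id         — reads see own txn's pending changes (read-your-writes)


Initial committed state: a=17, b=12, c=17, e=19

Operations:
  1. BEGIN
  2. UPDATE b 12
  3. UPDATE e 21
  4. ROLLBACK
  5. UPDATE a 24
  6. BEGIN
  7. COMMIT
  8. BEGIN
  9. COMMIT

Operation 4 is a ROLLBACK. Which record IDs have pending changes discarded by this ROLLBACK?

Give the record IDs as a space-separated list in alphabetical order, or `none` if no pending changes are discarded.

Initial committed: {a=17, b=12, c=17, e=19}
Op 1: BEGIN: in_txn=True, pending={}
Op 2: UPDATE b=12 (pending; pending now {b=12})
Op 3: UPDATE e=21 (pending; pending now {b=12, e=21})
Op 4: ROLLBACK: discarded pending ['b', 'e']; in_txn=False
Op 5: UPDATE a=24 (auto-commit; committed a=24)
Op 6: BEGIN: in_txn=True, pending={}
Op 7: COMMIT: merged [] into committed; committed now {a=24, b=12, c=17, e=19}
Op 8: BEGIN: in_txn=True, pending={}
Op 9: COMMIT: merged [] into committed; committed now {a=24, b=12, c=17, e=19}
ROLLBACK at op 4 discards: ['b', 'e']

Answer: b e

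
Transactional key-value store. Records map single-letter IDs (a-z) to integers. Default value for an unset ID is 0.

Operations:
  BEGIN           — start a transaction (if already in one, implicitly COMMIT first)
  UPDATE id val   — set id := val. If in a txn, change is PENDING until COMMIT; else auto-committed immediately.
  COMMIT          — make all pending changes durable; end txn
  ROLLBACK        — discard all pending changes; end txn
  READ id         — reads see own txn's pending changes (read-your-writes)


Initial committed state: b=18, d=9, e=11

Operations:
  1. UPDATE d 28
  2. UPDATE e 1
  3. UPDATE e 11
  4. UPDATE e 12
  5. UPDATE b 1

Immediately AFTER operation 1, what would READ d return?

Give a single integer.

Initial committed: {b=18, d=9, e=11}
Op 1: UPDATE d=28 (auto-commit; committed d=28)
After op 1: visible(d) = 28 (pending={}, committed={b=18, d=28, e=11})

Answer: 28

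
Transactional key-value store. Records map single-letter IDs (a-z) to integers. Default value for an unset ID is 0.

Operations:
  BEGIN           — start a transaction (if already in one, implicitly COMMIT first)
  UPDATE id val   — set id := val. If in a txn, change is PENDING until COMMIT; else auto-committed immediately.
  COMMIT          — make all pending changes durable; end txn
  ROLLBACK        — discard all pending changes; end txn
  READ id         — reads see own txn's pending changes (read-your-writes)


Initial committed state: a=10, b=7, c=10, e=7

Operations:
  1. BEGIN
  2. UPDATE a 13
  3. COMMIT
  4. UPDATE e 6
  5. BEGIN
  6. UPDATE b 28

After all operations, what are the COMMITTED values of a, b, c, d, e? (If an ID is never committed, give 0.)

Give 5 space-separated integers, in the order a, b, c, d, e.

Initial committed: {a=10, b=7, c=10, e=7}
Op 1: BEGIN: in_txn=True, pending={}
Op 2: UPDATE a=13 (pending; pending now {a=13})
Op 3: COMMIT: merged ['a'] into committed; committed now {a=13, b=7, c=10, e=7}
Op 4: UPDATE e=6 (auto-commit; committed e=6)
Op 5: BEGIN: in_txn=True, pending={}
Op 6: UPDATE b=28 (pending; pending now {b=28})
Final committed: {a=13, b=7, c=10, e=6}

Answer: 13 7 10 0 6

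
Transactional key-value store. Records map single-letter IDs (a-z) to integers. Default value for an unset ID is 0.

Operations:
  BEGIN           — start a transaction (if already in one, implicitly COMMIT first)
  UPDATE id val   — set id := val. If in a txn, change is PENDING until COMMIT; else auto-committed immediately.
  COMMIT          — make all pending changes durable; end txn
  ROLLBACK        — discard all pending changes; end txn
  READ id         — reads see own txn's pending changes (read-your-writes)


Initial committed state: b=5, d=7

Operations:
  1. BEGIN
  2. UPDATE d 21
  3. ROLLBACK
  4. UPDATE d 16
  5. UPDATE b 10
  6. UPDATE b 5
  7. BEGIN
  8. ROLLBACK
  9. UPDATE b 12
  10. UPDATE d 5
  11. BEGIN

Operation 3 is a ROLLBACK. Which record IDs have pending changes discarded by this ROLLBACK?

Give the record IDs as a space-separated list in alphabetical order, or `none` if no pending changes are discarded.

Answer: d

Derivation:
Initial committed: {b=5, d=7}
Op 1: BEGIN: in_txn=True, pending={}
Op 2: UPDATE d=21 (pending; pending now {d=21})
Op 3: ROLLBACK: discarded pending ['d']; in_txn=False
Op 4: UPDATE d=16 (auto-commit; committed d=16)
Op 5: UPDATE b=10 (auto-commit; committed b=10)
Op 6: UPDATE b=5 (auto-commit; committed b=5)
Op 7: BEGIN: in_txn=True, pending={}
Op 8: ROLLBACK: discarded pending []; in_txn=False
Op 9: UPDATE b=12 (auto-commit; committed b=12)
Op 10: UPDATE d=5 (auto-commit; committed d=5)
Op 11: BEGIN: in_txn=True, pending={}
ROLLBACK at op 3 discards: ['d']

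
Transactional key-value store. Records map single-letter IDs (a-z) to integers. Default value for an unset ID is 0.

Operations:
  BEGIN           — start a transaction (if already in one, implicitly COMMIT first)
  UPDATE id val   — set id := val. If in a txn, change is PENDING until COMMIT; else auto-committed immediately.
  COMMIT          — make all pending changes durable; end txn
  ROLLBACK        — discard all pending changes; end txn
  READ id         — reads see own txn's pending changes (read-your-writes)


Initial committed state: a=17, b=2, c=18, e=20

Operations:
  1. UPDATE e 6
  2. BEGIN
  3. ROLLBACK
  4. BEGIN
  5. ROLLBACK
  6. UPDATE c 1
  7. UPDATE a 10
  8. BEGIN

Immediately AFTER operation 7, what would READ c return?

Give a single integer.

Answer: 1

Derivation:
Initial committed: {a=17, b=2, c=18, e=20}
Op 1: UPDATE e=6 (auto-commit; committed e=6)
Op 2: BEGIN: in_txn=True, pending={}
Op 3: ROLLBACK: discarded pending []; in_txn=False
Op 4: BEGIN: in_txn=True, pending={}
Op 5: ROLLBACK: discarded pending []; in_txn=False
Op 6: UPDATE c=1 (auto-commit; committed c=1)
Op 7: UPDATE a=10 (auto-commit; committed a=10)
After op 7: visible(c) = 1 (pending={}, committed={a=10, b=2, c=1, e=6})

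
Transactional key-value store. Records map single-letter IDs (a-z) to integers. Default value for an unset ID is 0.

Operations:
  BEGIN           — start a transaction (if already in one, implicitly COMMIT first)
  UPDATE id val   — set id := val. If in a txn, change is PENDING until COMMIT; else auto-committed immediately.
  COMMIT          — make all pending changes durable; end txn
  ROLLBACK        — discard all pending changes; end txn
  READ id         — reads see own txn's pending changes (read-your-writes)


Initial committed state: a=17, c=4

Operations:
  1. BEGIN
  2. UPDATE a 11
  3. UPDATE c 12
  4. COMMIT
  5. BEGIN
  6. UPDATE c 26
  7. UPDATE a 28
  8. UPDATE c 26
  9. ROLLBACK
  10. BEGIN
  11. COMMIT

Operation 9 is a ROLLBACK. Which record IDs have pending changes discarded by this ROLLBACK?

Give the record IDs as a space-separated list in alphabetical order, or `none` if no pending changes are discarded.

Initial committed: {a=17, c=4}
Op 1: BEGIN: in_txn=True, pending={}
Op 2: UPDATE a=11 (pending; pending now {a=11})
Op 3: UPDATE c=12 (pending; pending now {a=11, c=12})
Op 4: COMMIT: merged ['a', 'c'] into committed; committed now {a=11, c=12}
Op 5: BEGIN: in_txn=True, pending={}
Op 6: UPDATE c=26 (pending; pending now {c=26})
Op 7: UPDATE a=28 (pending; pending now {a=28, c=26})
Op 8: UPDATE c=26 (pending; pending now {a=28, c=26})
Op 9: ROLLBACK: discarded pending ['a', 'c']; in_txn=False
Op 10: BEGIN: in_txn=True, pending={}
Op 11: COMMIT: merged [] into committed; committed now {a=11, c=12}
ROLLBACK at op 9 discards: ['a', 'c']

Answer: a c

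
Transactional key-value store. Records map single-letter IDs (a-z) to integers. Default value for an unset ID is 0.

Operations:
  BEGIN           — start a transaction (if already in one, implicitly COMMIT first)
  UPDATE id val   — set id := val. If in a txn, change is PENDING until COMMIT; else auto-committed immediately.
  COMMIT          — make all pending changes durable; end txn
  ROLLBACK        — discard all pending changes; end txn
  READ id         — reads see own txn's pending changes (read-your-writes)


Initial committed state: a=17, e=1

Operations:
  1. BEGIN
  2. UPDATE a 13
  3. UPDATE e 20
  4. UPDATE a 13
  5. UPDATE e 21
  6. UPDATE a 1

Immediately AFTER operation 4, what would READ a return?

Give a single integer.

Answer: 13

Derivation:
Initial committed: {a=17, e=1}
Op 1: BEGIN: in_txn=True, pending={}
Op 2: UPDATE a=13 (pending; pending now {a=13})
Op 3: UPDATE e=20 (pending; pending now {a=13, e=20})
Op 4: UPDATE a=13 (pending; pending now {a=13, e=20})
After op 4: visible(a) = 13 (pending={a=13, e=20}, committed={a=17, e=1})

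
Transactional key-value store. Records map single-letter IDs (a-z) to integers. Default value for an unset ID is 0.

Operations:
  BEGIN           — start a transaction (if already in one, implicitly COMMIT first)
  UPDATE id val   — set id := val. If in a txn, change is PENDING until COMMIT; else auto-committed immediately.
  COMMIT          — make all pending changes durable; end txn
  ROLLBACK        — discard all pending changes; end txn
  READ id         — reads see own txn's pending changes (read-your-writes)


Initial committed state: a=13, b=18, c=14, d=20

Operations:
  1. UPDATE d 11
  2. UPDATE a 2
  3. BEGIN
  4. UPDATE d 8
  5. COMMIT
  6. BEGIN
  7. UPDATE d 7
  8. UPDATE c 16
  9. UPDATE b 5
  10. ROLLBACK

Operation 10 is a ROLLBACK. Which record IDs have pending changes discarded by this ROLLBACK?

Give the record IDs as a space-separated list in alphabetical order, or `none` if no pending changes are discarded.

Initial committed: {a=13, b=18, c=14, d=20}
Op 1: UPDATE d=11 (auto-commit; committed d=11)
Op 2: UPDATE a=2 (auto-commit; committed a=2)
Op 3: BEGIN: in_txn=True, pending={}
Op 4: UPDATE d=8 (pending; pending now {d=8})
Op 5: COMMIT: merged ['d'] into committed; committed now {a=2, b=18, c=14, d=8}
Op 6: BEGIN: in_txn=True, pending={}
Op 7: UPDATE d=7 (pending; pending now {d=7})
Op 8: UPDATE c=16 (pending; pending now {c=16, d=7})
Op 9: UPDATE b=5 (pending; pending now {b=5, c=16, d=7})
Op 10: ROLLBACK: discarded pending ['b', 'c', 'd']; in_txn=False
ROLLBACK at op 10 discards: ['b', 'c', 'd']

Answer: b c d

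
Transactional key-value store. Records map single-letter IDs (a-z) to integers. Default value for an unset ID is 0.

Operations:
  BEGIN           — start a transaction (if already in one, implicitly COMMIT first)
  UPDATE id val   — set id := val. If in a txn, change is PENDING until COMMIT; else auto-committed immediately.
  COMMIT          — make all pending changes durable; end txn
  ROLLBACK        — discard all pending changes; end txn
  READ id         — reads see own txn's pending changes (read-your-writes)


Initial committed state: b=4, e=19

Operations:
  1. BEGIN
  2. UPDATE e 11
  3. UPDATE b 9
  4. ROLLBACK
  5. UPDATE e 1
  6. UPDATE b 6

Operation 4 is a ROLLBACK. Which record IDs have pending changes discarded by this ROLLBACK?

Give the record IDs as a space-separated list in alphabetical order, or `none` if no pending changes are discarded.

Initial committed: {b=4, e=19}
Op 1: BEGIN: in_txn=True, pending={}
Op 2: UPDATE e=11 (pending; pending now {e=11})
Op 3: UPDATE b=9 (pending; pending now {b=9, e=11})
Op 4: ROLLBACK: discarded pending ['b', 'e']; in_txn=False
Op 5: UPDATE e=1 (auto-commit; committed e=1)
Op 6: UPDATE b=6 (auto-commit; committed b=6)
ROLLBACK at op 4 discards: ['b', 'e']

Answer: b e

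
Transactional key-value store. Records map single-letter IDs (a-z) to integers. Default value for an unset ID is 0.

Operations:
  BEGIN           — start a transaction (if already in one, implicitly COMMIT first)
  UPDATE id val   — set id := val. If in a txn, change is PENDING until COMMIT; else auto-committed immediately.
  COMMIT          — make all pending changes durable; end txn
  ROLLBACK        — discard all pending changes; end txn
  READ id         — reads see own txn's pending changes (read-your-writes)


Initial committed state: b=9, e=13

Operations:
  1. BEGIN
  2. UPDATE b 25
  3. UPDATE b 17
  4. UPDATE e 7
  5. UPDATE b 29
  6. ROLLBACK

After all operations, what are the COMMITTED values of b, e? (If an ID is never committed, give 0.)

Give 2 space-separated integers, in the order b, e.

Initial committed: {b=9, e=13}
Op 1: BEGIN: in_txn=True, pending={}
Op 2: UPDATE b=25 (pending; pending now {b=25})
Op 3: UPDATE b=17 (pending; pending now {b=17})
Op 4: UPDATE e=7 (pending; pending now {b=17, e=7})
Op 5: UPDATE b=29 (pending; pending now {b=29, e=7})
Op 6: ROLLBACK: discarded pending ['b', 'e']; in_txn=False
Final committed: {b=9, e=13}

Answer: 9 13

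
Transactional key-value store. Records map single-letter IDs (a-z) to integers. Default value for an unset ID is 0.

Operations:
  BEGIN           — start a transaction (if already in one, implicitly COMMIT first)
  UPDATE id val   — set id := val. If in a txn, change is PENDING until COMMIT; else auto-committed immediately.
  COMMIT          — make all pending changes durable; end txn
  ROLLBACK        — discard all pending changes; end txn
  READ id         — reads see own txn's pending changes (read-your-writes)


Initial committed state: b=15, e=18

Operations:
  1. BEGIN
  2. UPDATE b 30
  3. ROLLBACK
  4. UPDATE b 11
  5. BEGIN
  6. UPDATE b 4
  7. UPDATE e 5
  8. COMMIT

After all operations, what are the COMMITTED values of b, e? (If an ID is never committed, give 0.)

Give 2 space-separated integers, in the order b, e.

Answer: 4 5

Derivation:
Initial committed: {b=15, e=18}
Op 1: BEGIN: in_txn=True, pending={}
Op 2: UPDATE b=30 (pending; pending now {b=30})
Op 3: ROLLBACK: discarded pending ['b']; in_txn=False
Op 4: UPDATE b=11 (auto-commit; committed b=11)
Op 5: BEGIN: in_txn=True, pending={}
Op 6: UPDATE b=4 (pending; pending now {b=4})
Op 7: UPDATE e=5 (pending; pending now {b=4, e=5})
Op 8: COMMIT: merged ['b', 'e'] into committed; committed now {b=4, e=5}
Final committed: {b=4, e=5}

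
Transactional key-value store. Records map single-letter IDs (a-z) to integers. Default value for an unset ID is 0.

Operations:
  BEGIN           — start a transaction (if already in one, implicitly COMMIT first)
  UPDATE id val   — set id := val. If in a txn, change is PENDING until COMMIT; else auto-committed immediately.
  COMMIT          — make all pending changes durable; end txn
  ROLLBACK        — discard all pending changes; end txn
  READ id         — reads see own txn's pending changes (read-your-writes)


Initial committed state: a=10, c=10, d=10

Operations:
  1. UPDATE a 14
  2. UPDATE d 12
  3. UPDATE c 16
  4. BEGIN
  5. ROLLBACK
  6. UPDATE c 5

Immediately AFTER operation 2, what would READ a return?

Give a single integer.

Initial committed: {a=10, c=10, d=10}
Op 1: UPDATE a=14 (auto-commit; committed a=14)
Op 2: UPDATE d=12 (auto-commit; committed d=12)
After op 2: visible(a) = 14 (pending={}, committed={a=14, c=10, d=12})

Answer: 14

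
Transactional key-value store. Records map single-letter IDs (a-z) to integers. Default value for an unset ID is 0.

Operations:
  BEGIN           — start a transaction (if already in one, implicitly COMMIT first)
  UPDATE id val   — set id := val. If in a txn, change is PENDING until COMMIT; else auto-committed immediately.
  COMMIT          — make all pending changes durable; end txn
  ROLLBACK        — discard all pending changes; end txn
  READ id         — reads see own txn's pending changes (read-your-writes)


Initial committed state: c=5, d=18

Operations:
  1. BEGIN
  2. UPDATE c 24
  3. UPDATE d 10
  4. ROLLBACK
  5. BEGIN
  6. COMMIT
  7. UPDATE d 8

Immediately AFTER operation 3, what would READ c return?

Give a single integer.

Answer: 24

Derivation:
Initial committed: {c=5, d=18}
Op 1: BEGIN: in_txn=True, pending={}
Op 2: UPDATE c=24 (pending; pending now {c=24})
Op 3: UPDATE d=10 (pending; pending now {c=24, d=10})
After op 3: visible(c) = 24 (pending={c=24, d=10}, committed={c=5, d=18})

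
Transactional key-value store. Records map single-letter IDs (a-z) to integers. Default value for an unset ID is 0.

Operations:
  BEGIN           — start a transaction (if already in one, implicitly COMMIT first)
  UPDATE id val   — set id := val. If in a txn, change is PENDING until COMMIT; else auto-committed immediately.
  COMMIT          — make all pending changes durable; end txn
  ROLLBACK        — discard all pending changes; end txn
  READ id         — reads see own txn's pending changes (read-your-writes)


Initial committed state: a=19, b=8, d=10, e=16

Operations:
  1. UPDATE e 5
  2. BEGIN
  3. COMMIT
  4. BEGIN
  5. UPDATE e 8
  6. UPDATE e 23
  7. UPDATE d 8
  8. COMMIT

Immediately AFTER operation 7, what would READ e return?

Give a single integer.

Answer: 23

Derivation:
Initial committed: {a=19, b=8, d=10, e=16}
Op 1: UPDATE e=5 (auto-commit; committed e=5)
Op 2: BEGIN: in_txn=True, pending={}
Op 3: COMMIT: merged [] into committed; committed now {a=19, b=8, d=10, e=5}
Op 4: BEGIN: in_txn=True, pending={}
Op 5: UPDATE e=8 (pending; pending now {e=8})
Op 6: UPDATE e=23 (pending; pending now {e=23})
Op 7: UPDATE d=8 (pending; pending now {d=8, e=23})
After op 7: visible(e) = 23 (pending={d=8, e=23}, committed={a=19, b=8, d=10, e=5})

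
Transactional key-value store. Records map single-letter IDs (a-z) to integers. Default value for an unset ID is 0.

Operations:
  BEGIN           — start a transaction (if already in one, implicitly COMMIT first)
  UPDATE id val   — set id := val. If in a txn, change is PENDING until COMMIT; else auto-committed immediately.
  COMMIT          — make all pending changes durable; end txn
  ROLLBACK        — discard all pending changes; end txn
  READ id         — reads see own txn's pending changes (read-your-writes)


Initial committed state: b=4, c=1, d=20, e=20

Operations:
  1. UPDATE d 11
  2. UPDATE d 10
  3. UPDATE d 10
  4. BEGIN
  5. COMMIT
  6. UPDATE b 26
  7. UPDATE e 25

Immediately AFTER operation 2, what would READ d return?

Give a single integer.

Answer: 10

Derivation:
Initial committed: {b=4, c=1, d=20, e=20}
Op 1: UPDATE d=11 (auto-commit; committed d=11)
Op 2: UPDATE d=10 (auto-commit; committed d=10)
After op 2: visible(d) = 10 (pending={}, committed={b=4, c=1, d=10, e=20})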